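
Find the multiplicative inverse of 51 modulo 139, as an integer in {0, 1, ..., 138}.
51^(−1) ≡ 30 (mod 139)

Apply the extended Euclidean algorithm to (139, 51), tracking rows (r, s, t) with s·139 + t·51 = r. Each division r_prev = q·r_cur + r_new produces the new row as (previous row) − q·(current row):
  row A: (139, 1, 0)   [1·139 + 0·51 = 139]
  row B: (51, 0, 1)   [0·139 + 1·51 = 51]
  139 = 2·51 + 37   → row C = row A − 2·row B = (37, 1, −2)   [check: 1·139 − 2·51 = 37]
  51 = 1·37 + 14   → row D = row B − 1·row C = (14, −1, 3)   [check: −1·139 + 3·51 = 14]
  37 = 2·14 + 9   → row E = row C − 2·row D = (9, 3, −8)   [check: 3·139 − 8·51 = 9]
  14 = 1·9 + 5   → row F = row D − 1·row E = (5, −4, 11)   [check: −4·139 + 11·51 = 5]
  9 = 1·5 + 4   → row G = row E − 1·row F = (4, 7, −19)   [check: 7·139 − 19·51 = 4]
  5 = 1·4 + 1   → row H = row F − 1·row G = (1, −11, 30)   [check: −11·139 + 30·51 = 1]
  4 = 4·1 + 0   → remainder 0, stop. gcd = 1 (last nonzero row H).
The gcd is 1, so 51 is invertible mod 139. The last nonzero row gives −11·139 + 30·51 = 1, so t = 30. So 51^(−1) ≡ 30 (mod 139). Verify: 51 · 30 = 1530 ≡ 1 (mod 139). ✓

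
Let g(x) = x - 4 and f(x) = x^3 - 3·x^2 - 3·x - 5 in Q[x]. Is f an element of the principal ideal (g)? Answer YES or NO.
In Q[x] the ideal (g) consists of all multiples of g, so f ∈ (g) iff g | f, i.e. iff the remainder of f on division by g is 0. Divide f by g (g is monic, so eliminate the leading term of the running remainder at each step):
  leading term x^3: subtract (x^2)·g(x) = x^3 - 4·x^2, leaving x^2 - 3·x - 5
  leading term x^2: subtract (x)·g(x) = x^2 - 4·x, leaving x - 5
  leading term x: subtract (1)·g(x) = x - 4, leaving -1
The remainder r(x) = -1 ≠ 0 (and deg r < deg g), so g ∤ f, i.e. f ∉ (g).

Final answer: NO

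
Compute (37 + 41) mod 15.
Reduce the summands first: 37 ≡ 7, 41 ≡ 11 (mod 15), so 37 + 41 ≡ 7 + 11 (mod 15). 7 + 11 = 18; 18 = 1·15 + 3, so (37 + 41) mod 15 = 3.

Final answer: 3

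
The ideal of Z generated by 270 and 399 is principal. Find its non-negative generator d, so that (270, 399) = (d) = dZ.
(270, 399) = (3); d = 3

In the PID Z, (a, b) is generated by gcd(a, b). Compute gcd(399, 270) with the extended Euclidean algorithm, tracking rows (r, s, t) with s·399 + t·270 = r:
  row A: (399, 1, 0)   [1·399 + 0·270 = 399]
  row B: (270, 0, 1)   [0·399 + 1·270 = 270]
  399 = 1·270 + 129   → row C = row A − 1·row B = (129, 1, −1)   [check: 1·399 − 1·270 = 129]
  270 = 2·129 + 12   → row D = row B − 2·row C = (12, −2, 3)   [check: −2·399 + 3·270 = 12]
  129 = 10·12 + 9   → row E = row C − 10·row D = (9, 21, −31)   [check: 21·399 − 31·270 = 9]
  12 = 1·9 + 3   → row F = row D − 1·row E = (3, −23, 34)   [check: −23·399 + 34·270 = 3]
  9 = 3·3 + 0   → remainder 0, stop. gcd = 3 (last nonzero row F).
So gcd(270, 399) = 3, with Bézout identity −23·399 + 34·270 = 3. Containment (⊇): the Bézout identity exhibits 3 as an element of (270, 399), giving (3) ⊆ (270, 399). Containment (⊆): since 3 | 270 and 3 | 399 (270 = 3·90, 399 = 3·133), every Z-linear combination of 270 and 399 is divisible by 3, so (270, 399) ⊆ (3). Therefore (270, 399) = (3), d = 3.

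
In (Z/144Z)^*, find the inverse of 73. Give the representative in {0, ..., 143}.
73^(−1) ≡ 73 (mod 144)

Apply the extended Euclidean algorithm to (144, 73), tracking rows (r, s, t) with s·144 + t·73 = r. Each division r_prev = q·r_cur + r_new produces the new row as (previous row) − q·(current row):
  row A: (144, 1, 0)   [1·144 + 0·73 = 144]
  row B: (73, 0, 1)   [0·144 + 1·73 = 73]
  144 = 1·73 + 71   → row C = row A − 1·row B = (71, 1, −1)   [check: 1·144 − 1·73 = 71]
  73 = 1·71 + 2   → row D = row B − 1·row C = (2, −1, 2)   [check: −1·144 + 2·73 = 2]
  71 = 35·2 + 1   → row E = row C − 35·row D = (1, 36, −71)   [check: 36·144 − 71·73 = 1]
  2 = 2·1 + 0   → remainder 0, stop. gcd = 1 (last nonzero row E).
The gcd is 1, so 73 is invertible mod 144. The last nonzero row gives 36·144 − 71·73 = 1, so t = −71. So 73^(−1) ≡ −71 ≡ 73 (mod 144). Verify: 73 · 73 = 5329 ≡ 1 (mod 144). ✓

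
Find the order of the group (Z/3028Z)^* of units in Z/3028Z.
(Z/3028Z)^* consists of the classes a with gcd(a, 3028) = 1, so its order is φ(3028). φ is multiplicative, with φ(p^e) = p^e − p^(e−1). Factorise 3028 = 2^2 · 757. Then
  φ(3028) = (2^2 − 2^1) · (757 − 1) = 2 · 756 = 1512.
Thus |(Z/3028Z)^*| = 1512.

Final answer: |(Z/3028Z)^*| = 1512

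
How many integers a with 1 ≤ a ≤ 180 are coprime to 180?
48

The number of a ∈ {1, ..., 180} with gcd(a, 180) = 1 is by definition Euler's totient φ(180). φ is multiplicative, with φ(p^e) = p^e − p^(e−1). Factorise 180 = 2^2 · 3^2 · 5. Then
  φ(180) = (2^2 − 2^1) · (3^2 − 3^1) · (5 − 1) = 2 · 6 · 4 = 48.
So there are 48 such integers.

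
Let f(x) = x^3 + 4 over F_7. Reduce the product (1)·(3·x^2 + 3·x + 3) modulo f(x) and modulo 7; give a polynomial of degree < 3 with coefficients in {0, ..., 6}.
Multiply as integer polynomials: a · b = 3·x^2 + 3·x + 3. Reducing coefficients mod 7: a · b ≡ 3·x^2 + 3·x + 3. This already has degree < 3, so no reduction by f is needed. Hence a · b ≡ 3·x^2 + 3·x + 3 in F_7[x]/(f).

Final answer: a · b ≡ 3·x^2 + 3·x + 3 (mod f(x))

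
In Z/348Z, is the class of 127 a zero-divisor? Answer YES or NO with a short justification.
gcd(127, 348) = 1, so 127 is a unit in Z/348Z (it has a multiplicative inverse). A unit cannot be a zero-divisor: if 127·b ≡ 0 then multiplying both sides by 127^(−1) gives b ≡ 0. So 127 is not a zero-divisor.

Final answer: NO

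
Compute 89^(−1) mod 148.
89^(−1) ≡ 5 (mod 148)

Apply the extended Euclidean algorithm to (148, 89), tracking rows (r, s, t) with s·148 + t·89 = r. Each division r_prev = q·r_cur + r_new produces the new row as (previous row) − q·(current row):
  row A: (148, 1, 0)   [1·148 + 0·89 = 148]
  row B: (89, 0, 1)   [0·148 + 1·89 = 89]
  148 = 1·89 + 59   → row C = row A − 1·row B = (59, 1, −1)   [check: 1·148 − 1·89 = 59]
  89 = 1·59 + 30   → row D = row B − 1·row C = (30, −1, 2)   [check: −1·148 + 2·89 = 30]
  59 = 1·30 + 29   → row E = row C − 1·row D = (29, 2, −3)   [check: 2·148 − 3·89 = 29]
  30 = 1·29 + 1   → row F = row D − 1·row E = (1, −3, 5)   [check: −3·148 + 5·89 = 1]
  29 = 29·1 + 0   → remainder 0, stop. gcd = 1 (last nonzero row F).
The gcd is 1, so 89 is invertible mod 148. The last nonzero row gives −3·148 + 5·89 = 1, so t = 5. So 89^(−1) ≡ 5 (mod 148). Verify: 89 · 5 = 445 ≡ 1 (mod 148). ✓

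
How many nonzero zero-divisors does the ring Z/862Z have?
Z/862Z has 431 nonzero zero-divisors

In Z/862Z each nonzero element is either a unit (gcd with 862 is 1) or a zero-divisor (gcd > 1). The number of units is φ(862): factorise 862 = 2 · 431, so φ(862) = (2 − 1) · (431 − 1) = 1 · 430 = 430. The nonzero elements number 862 − 1 = 861. Hence the nonzero zero-divisors number 861 − 430 = 431.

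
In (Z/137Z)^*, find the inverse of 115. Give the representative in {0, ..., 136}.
Apply the extended Euclidean algorithm to (137, 115), tracking rows (r, s, t) with s·137 + t·115 = r. Each division r_prev = q·r_cur + r_new produces the new row as (previous row) − q·(current row):
  row A: (137, 1, 0)   [1·137 + 0·115 = 137]
  row B: (115, 0, 1)   [0·137 + 1·115 = 115]
  137 = 1·115 + 22   → row C = row A − 1·row B = (22, 1, −1)   [check: 1·137 − 1·115 = 22]
  115 = 5·22 + 5   → row D = row B − 5·row C = (5, −5, 6)   [check: −5·137 + 6·115 = 5]
  22 = 4·5 + 2   → row E = row C − 4·row D = (2, 21, −25)   [check: 21·137 − 25·115 = 2]
  5 = 2·2 + 1   → row F = row D − 2·row E = (1, −47, 56)   [check: −47·137 + 56·115 = 1]
  2 = 2·1 + 0   → remainder 0, stop. gcd = 1 (last nonzero row F).
The gcd is 1, so 115 is invertible mod 137. The last nonzero row gives −47·137 + 56·115 = 1, so t = 56. So 115^(−1) ≡ 56 (mod 137). Verify: 115 · 56 = 6440 ≡ 1 (mod 137). ✓

Final answer: 115^(−1) ≡ 56 (mod 137)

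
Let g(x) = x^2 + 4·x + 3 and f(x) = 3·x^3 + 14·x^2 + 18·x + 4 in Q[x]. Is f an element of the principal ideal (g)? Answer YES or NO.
In Q[x] the ideal (g) consists of all multiples of g, so f ∈ (g) iff g | f, i.e. iff the remainder of f on division by g is 0. Divide f by g (g is monic, so eliminate the leading term of the running remainder at each step):
  leading term 3·x^3: subtract (3·x)·g(x) = 3·x^3 + 12·x^2 + 9·x, leaving 2·x^2 + 9·x + 4
  leading term 2·x^2: subtract (2)·g(x) = 2·x^2 + 8·x + 6, leaving x - 2
The remainder r(x) = x - 2 ≠ 0 (and deg r < deg g), so g ∤ f, i.e. f ∉ (g).

Final answer: NO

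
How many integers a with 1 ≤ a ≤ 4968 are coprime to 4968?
1584

The number of a ∈ {1, ..., 4968} with gcd(a, 4968) = 1 is by definition Euler's totient φ(4968). φ is multiplicative, with φ(p^e) = p^e − p^(e−1). Factorise 4968 = 2^3 · 3^3 · 23. Then
  φ(4968) = (2^3 − 2^2) · (3^3 − 3^2) · (23 − 1) = 4 · 18 · 22 = 1584.
So there are 1584 such integers.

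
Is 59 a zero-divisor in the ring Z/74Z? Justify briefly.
gcd(59, 74) = 1, so 59 is a unit in Z/74Z (it has a multiplicative inverse). A unit cannot be a zero-divisor: if 59·b ≡ 0 then multiplying both sides by 59^(−1) gives b ≡ 0. So 59 is not a zero-divisor.

Final answer: NO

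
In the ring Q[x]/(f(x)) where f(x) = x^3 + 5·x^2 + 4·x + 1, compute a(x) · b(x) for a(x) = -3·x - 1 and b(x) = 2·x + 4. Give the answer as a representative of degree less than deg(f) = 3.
a · b ≡ -6·x^2 - 14·x - 4 (mod f(x))

First multiply in Q[x] without reducing: a · b = -6·x^2 - 14·x - 4. This already has degree < 3, so no reduction is needed. Hence a · b ≡ -6·x^2 - 14·x - 4 in Q[x]/(f).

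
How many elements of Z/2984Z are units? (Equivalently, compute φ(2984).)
Z/2984Z has φ(2984) = 1488 units

An element a ∈ Z/2984Z is a unit iff gcd(a, 2984) = 1, so the number of units is φ(2984). φ is multiplicative, with φ(p^e) = p^e − p^(e−1). Factorise 2984 = 2^3 · 373. Then
  φ(2984) = (2^3 − 2^2) · (373 − 1) = 4 · 372 = 1488.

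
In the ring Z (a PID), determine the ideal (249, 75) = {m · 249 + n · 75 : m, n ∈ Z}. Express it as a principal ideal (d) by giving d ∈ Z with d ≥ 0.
(249, 75) = (3); d = 3

In the PID Z, (a, b) is generated by gcd(a, b). Compute gcd(249, 75) with the extended Euclidean algorithm, tracking rows (r, s, t) with s·249 + t·75 = r:
  row A: (249, 1, 0)   [1·249 + 0·75 = 249]
  row B: (75, 0, 1)   [0·249 + 1·75 = 75]
  249 = 3·75 + 24   → row C = row A − 3·row B = (24, 1, −3)   [check: 1·249 − 3·75 = 24]
  75 = 3·24 + 3   → row D = row B − 3·row C = (3, −3, 10)   [check: −3·249 + 10·75 = 3]
  24 = 8·3 + 0   → remainder 0, stop. gcd = 3 (last nonzero row D).
So gcd(249, 75) = 3, with Bézout identity −3·249 + 10·75 = 3. Containment (⊇): the Bézout identity exhibits 3 as an element of (249, 75), giving (3) ⊆ (249, 75). Containment (⊆): since 3 | 249 and 3 | 75 (249 = 3·83, 75 = 3·25), every Z-linear combination of 249 and 75 is divisible by 3, so (249, 75) ⊆ (3). Therefore (249, 75) = (3), d = 3.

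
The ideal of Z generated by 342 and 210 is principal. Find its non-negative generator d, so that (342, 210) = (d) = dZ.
In the PID Z, (a, b) is generated by gcd(a, b). Compute gcd(342, 210) with the extended Euclidean algorithm, tracking rows (r, s, t) with s·342 + t·210 = r:
  row A: (342, 1, 0)   [1·342 + 0·210 = 342]
  row B: (210, 0, 1)   [0·342 + 1·210 = 210]
  342 = 1·210 + 132   → row C = row A − 1·row B = (132, 1, −1)   [check: 1·342 − 1·210 = 132]
  210 = 1·132 + 78   → row D = row B − 1·row C = (78, −1, 2)   [check: −1·342 + 2·210 = 78]
  132 = 1·78 + 54   → row E = row C − 1·row D = (54, 2, −3)   [check: 2·342 − 3·210 = 54]
  78 = 1·54 + 24   → row F = row D − 1·row E = (24, −3, 5)   [check: −3·342 + 5·210 = 24]
  54 = 2·24 + 6   → row G = row E − 2·row F = (6, 8, −13)   [check: 8·342 − 13·210 = 6]
  24 = 4·6 + 0   → remainder 0, stop. gcd = 6 (last nonzero row G).
So gcd(342, 210) = 6, with Bézout identity 8·342 − 13·210 = 6. Containment (⊇): the Bézout identity exhibits 6 as an element of (342, 210), giving (6) ⊆ (342, 210). Containment (⊆): since 6 | 342 and 6 | 210 (342 = 6·57, 210 = 6·35), every Z-linear combination of 342 and 210 is divisible by 6, so (342, 210) ⊆ (6). Therefore (342, 210) = (6), d = 6.

Final answer: (342, 210) = (6); d = 6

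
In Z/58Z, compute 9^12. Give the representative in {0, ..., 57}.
53

Use repeated squaring. Binary(12) = 1100. Walk through the bits of the exponent 12 left-to-right: at each bit after the leading one, square the running value, then multiply by 9 if the bit is 1 (always reducing mod 58):
  bit 1 = 1 (leading): start with 9.
  bit 2 = 1: square 9^2 = 81 ≡ 23; bit is 1, so multiply 23·9 = 207 ≡ 33 (mod 58).
  bit 3 = 0: square 33^2 = 1089 ≡ 45 (mod 58).
  bit 4 = 0: square 45^2 = 2025 ≡ 53 (mod 58).
Final value: 9^12 ≡ 53 (mod 58).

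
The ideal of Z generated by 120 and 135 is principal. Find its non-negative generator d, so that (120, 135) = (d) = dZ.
(120, 135) = (15); d = 15

In the PID Z, (a, b) is generated by gcd(a, b). Compute gcd(135, 120) with the extended Euclidean algorithm, tracking rows (r, s, t) with s·135 + t·120 = r:
  row A: (135, 1, 0)   [1·135 + 0·120 = 135]
  row B: (120, 0, 1)   [0·135 + 1·120 = 120]
  135 = 1·120 + 15   → row C = row A − 1·row B = (15, 1, −1)   [check: 1·135 − 1·120 = 15]
  120 = 8·15 + 0   → remainder 0, stop. gcd = 15 (last nonzero row C).
So gcd(120, 135) = 15, with Bézout identity 1·135 − 1·120 = 15. Containment (⊇): the Bézout identity exhibits 15 as an element of (120, 135), giving (15) ⊆ (120, 135). Containment (⊆): since 15 | 120 and 15 | 135 (120 = 15·8, 135 = 15·9), every Z-linear combination of 120 and 135 is divisible by 15, so (120, 135) ⊆ (15). Therefore (120, 135) = (15), d = 15.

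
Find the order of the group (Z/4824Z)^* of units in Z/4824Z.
(Z/4824Z)^* consists of the classes a with gcd(a, 4824) = 1, so its order is φ(4824). φ is multiplicative, with φ(p^e) = p^e − p^(e−1). Factorise 4824 = 2^3 · 3^2 · 67. Then
  φ(4824) = (2^3 − 2^2) · (3^2 − 3^1) · (67 − 1) = 4 · 6 · 66 = 1584.
Thus |(Z/4824Z)^*| = 1584.

Final answer: |(Z/4824Z)^*| = 1584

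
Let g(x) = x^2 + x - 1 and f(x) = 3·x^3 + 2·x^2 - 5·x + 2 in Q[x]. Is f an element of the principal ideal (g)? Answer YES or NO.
NO

In Q[x] the ideal (g) consists of all multiples of g, so f ∈ (g) iff g | f, i.e. iff the remainder of f on division by g is 0. Divide f by g (g is monic, so eliminate the leading term of the running remainder at each step):
  leading term 3·x^3: subtract (3·x)·g(x) = 3·x^3 + 3·x^2 - 3·x, leaving -x^2 - 2·x + 2
  leading term -x^2: subtract (-1)·g(x) = -x^2 - x + 1, leaving 1 - x
The remainder r(x) = 1 - x ≠ 0 (and deg r < deg g), so g ∤ f, i.e. f ∉ (g).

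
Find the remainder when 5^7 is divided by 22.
Use repeated squaring. Binary(7) = 111. Walk through the bits of the exponent 7 left-to-right: at each bit after the leading one, square the running value, then multiply by 5 if the bit is 1 (always reducing mod 22):
  bit 1 = 1 (leading): start with 5.
  bit 2 = 1: square 5^2 = 25 ≡ 3; bit is 1, so multiply 3·5 = 15 (mod 22).
  bit 3 = 1: square 15^2 = 225 ≡ 5; bit is 1, so multiply 5·5 = 25 ≡ 3 (mod 22).
Final value: 5^7 ≡ 3 (mod 22).

Final answer: 3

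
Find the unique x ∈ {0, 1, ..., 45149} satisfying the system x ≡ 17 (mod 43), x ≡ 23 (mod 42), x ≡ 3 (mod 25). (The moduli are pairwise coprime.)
The moduli 43, 42, 25 are pairwise coprime, so by the CRT there is a unique solution mod 43·42·25 = 45150.
Solve by successive substitution. Start with x ≡ 17 (mod 43).
  Combine with x ≡ 23 (mod 42): write x = 17 + 43·t and require 17 + 43·t ≡ 23 (mod 42), i.e. 43·t ≡ 23 − 17 ≡ 6 (mod 42). Since 43^(−1) ≡ 1 (mod 42) (43 ≡ 1 (mod 42)), t ≡ 1·6 ≡ 6 (mod 42). So x ≡ 17 + 43·6 = 275 (mod 1806).
  Combine with x ≡ 3 (mod 25): write x = 275 + 1806·t and require 275 + 1806·t ≡ 3 (mod 25), i.e. 1806·t ≡ 3 − 275 ≡ 3 (mod 25). Since 1806^(−1) ≡ 21 (mod 25) (1806 ≡ 6 (mod 25)), t ≡ 21·3 ≡ 13 (mod 25). So x ≡ 275 + 1806·13 = 23753 (mod 45150).
Unique solution in [0, 45150): x = 23753.

Final answer: x ≡ 23753 (mod 45150); the representative in [0, 45150) is 23753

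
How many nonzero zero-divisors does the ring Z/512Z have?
Z/512Z has 255 nonzero zero-divisors

In Z/512Z each nonzero element is either a unit (gcd with 512 is 1) or a zero-divisor (gcd > 1). The number of units is φ(512): factorise 512 = 2^9, so φ(512) = (2^9 − 2^8) = 256 = 256. The nonzero elements number 512 − 1 = 511. Hence the nonzero zero-divisors number 511 − 256 = 255.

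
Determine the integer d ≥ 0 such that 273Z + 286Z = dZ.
In the PID Z, (a, b) is generated by gcd(a, b). Compute gcd(286, 273) with the extended Euclidean algorithm, tracking rows (r, s, t) with s·286 + t·273 = r:
  row A: (286, 1, 0)   [1·286 + 0·273 = 286]
  row B: (273, 0, 1)   [0·286 + 1·273 = 273]
  286 = 1·273 + 13   → row C = row A − 1·row B = (13, 1, −1)   [check: 1·286 − 1·273 = 13]
  273 = 21·13 + 0   → remainder 0, stop. gcd = 13 (last nonzero row C).
So gcd(273, 286) = 13, with Bézout identity 1·286 − 1·273 = 13. Containment (⊇): the Bézout identity exhibits 13 as an element of (273, 286), giving (13) ⊆ (273, 286). Containment (⊆): since 13 | 273 and 13 | 286 (273 = 13·21, 286 = 13·22), every Z-linear combination of 273 and 286 is divisible by 13, so (273, 286) ⊆ (13). Therefore (273, 286) = (13), d = 13.

Final answer: (273, 286) = (13); d = 13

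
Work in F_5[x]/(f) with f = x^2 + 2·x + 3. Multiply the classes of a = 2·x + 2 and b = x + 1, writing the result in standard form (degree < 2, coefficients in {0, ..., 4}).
a · b ≡ 1 (mod f(x))

Multiply as integer polynomials: a · b = 2·x^2 + 4·x + 2. Reducing coefficients mod 5: a · b ≡ 2·x^2 + 4·x + 2. Now divide by f(x) = x^2 + 2·x + 3 in F_5[x], eliminating the leading term at each step:
  leading term 2·x^2: subtract (2)·f(x) = 2·x^2 + 4·x + 1, leaving 1 (coefficients mod 5)
The degree is now < 2, so this is the remainder. Hence a · b ≡ 1 in F_5[x]/(f).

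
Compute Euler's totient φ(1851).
φ is multiplicative, with φ(p^e) = p^e − p^(e−1). Factorise 1851 = 3 · 617. Then
  φ(1851) = (3 − 1) · (617 − 1) = 2 · 616 = 1232.

Final answer: φ(1851) = 1232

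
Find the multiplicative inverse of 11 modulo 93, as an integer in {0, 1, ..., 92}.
Apply the extended Euclidean algorithm to (93, 11), tracking rows (r, s, t) with s·93 + t·11 = r. Each division r_prev = q·r_cur + r_new produces the new row as (previous row) − q·(current row):
  row A: (93, 1, 0)   [1·93 + 0·11 = 93]
  row B: (11, 0, 1)   [0·93 + 1·11 = 11]
  93 = 8·11 + 5   → row C = row A − 8·row B = (5, 1, −8)   [check: 1·93 − 8·11 = 5]
  11 = 2·5 + 1   → row D = row B − 2·row C = (1, −2, 17)   [check: −2·93 + 17·11 = 1]
  5 = 5·1 + 0   → remainder 0, stop. gcd = 1 (last nonzero row D).
The gcd is 1, so 11 is invertible mod 93. The last nonzero row gives −2·93 + 17·11 = 1, so t = 17. So 11^(−1) ≡ 17 (mod 93). Verify: 11 · 17 = 187 ≡ 1 (mod 93). ✓

Final answer: 11^(−1) ≡ 17 (mod 93)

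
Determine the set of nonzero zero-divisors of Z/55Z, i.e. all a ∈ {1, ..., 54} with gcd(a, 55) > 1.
nonzero zero-divisors of Z/55Z = {5, 10, 11, 15, 20, 22, 25, 30, 33, 35, 40, 44, 45, 50}

An element a ∈ Z/55Z (with a ≠ 0) is a zero-divisor iff gcd(a, 55) > 1 (because a is a unit precisely when gcd(a, n) = 1, and in Z/nZ every nonzero, non-unit element is a zero-divisor). Scan a = 1, ..., 54 and keep those with gcd(a, 55) > 1:
  gcd(5, 55) = 5, gcd(10, 55) = 5, gcd(11, 55) = 11, gcd(15, 55) = 5, gcd(20, 55) = 5, gcd(22, 55) = 11, gcd(25, 55) = 5, gcd(30, 55) = 5, gcd(33, 55) = 11, gcd(35, 55) = 5, gcd(40, 55) = 5, gcd(44, 55) = 11, gcd(45, 55) = 5, gcd(50, 55) = 5.
All other a ∈ {1, ..., 54} have gcd(a, 55) = 1 and are units. So the nonzero zero-divisors are exactly the 14 values of a appearing in this scan.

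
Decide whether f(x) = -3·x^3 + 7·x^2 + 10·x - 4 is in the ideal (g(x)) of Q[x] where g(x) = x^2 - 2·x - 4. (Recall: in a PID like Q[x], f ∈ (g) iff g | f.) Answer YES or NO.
In Q[x] the ideal (g) consists of all multiples of g, so f ∈ (g) iff g | f, i.e. iff the remainder of f on division by g is 0. Divide f by g (g is monic, so eliminate the leading term of the running remainder at each step):
  leading term -3·x^3: subtract (-3·x)·g(x) = -3·x^3 + 6·x^2 + 12·x, leaving x^2 - 2·x - 4
  leading term x^2: subtract (1)·g(x) = x^2 - 2·x - 4, leaving 0
The remainder is 0, so f(x) = g(x) · h(x) with h(x) = 1 - 3·x. Hence g | f, i.e. f ∈ (g).

Final answer: YES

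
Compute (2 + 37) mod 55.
Both summands are already reduced mod 55. 2 + 37 = 39; 39 = 0·55 + 39, so (2 + 37) mod 55 = 39.

Final answer: 39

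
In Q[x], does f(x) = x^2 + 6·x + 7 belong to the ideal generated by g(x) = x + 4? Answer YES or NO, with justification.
NO

In Q[x] the ideal (g) consists of all multiples of g, so f ∈ (g) iff g | f, i.e. iff the remainder of f on division by g is 0. Divide f by g (g is monic, so eliminate the leading term of the running remainder at each step):
  leading term x^2: subtract (x)·g(x) = x^2 + 4·x, leaving 2·x + 7
  leading term 2·x: subtract (2)·g(x) = 2·x + 8, leaving -1
The remainder r(x) = -1 ≠ 0 (and deg r < deg g), so g ∤ f, i.e. f ∉ (g).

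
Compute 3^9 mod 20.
3

Use repeated squaring. Binary(9) = 1001. Walk through the bits of the exponent 9 left-to-right: at each bit after the leading one, square the running value, then multiply by 3 if the bit is 1 (always reducing mod 20):
  bit 1 = 1 (leading): start with 3.
  bit 2 = 0: square 3^2 = 9 (mod 20).
  bit 3 = 0: square 9^2 = 81 ≡ 1 (mod 20).
  bit 4 = 1: square 1^2 = 1; bit is 1, so multiply 1·3 = 3 (mod 20).
Final value: 3^9 ≡ 3 (mod 20).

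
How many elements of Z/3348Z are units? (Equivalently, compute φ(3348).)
Z/3348Z has φ(3348) = 1080 units

An element a ∈ Z/3348Z is a unit iff gcd(a, 3348) = 1, so the number of units is φ(3348). φ is multiplicative, with φ(p^e) = p^e − p^(e−1). Factorise 3348 = 2^2 · 3^3 · 31. Then
  φ(3348) = (2^2 − 2^1) · (3^3 − 3^2) · (31 − 1) = 2 · 18 · 30 = 1080.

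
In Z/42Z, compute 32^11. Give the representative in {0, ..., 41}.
Use repeated squaring. Binary(11) = 1011. Walk through the bits of the exponent 11 left-to-right: at each bit after the leading one, square the running value, then multiply by 32 if the bit is 1 (always reducing mod 42):
  bit 1 = 1 (leading): start with 32.
  bit 2 = 0: square 32^2 = 1024 ≡ 16 (mod 42).
  bit 3 = 1: square 16^2 = 256 ≡ 4; bit is 1, so multiply 4·32 = 128 ≡ 2 (mod 42).
  bit 4 = 1: square 2^2 = 4; bit is 1, so multiply 4·32 = 128 ≡ 2 (mod 42).
Final value: 32^11 ≡ 2 (mod 42).

Final answer: 2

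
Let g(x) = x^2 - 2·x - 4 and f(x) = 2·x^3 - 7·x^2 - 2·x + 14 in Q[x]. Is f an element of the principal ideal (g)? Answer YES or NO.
In Q[x] the ideal (g) consists of all multiples of g, so f ∈ (g) iff g | f, i.e. iff the remainder of f on division by g is 0. Divide f by g (g is monic, so eliminate the leading term of the running remainder at each step):
  leading term 2·x^3: subtract (2·x)·g(x) = 2·x^3 - 4·x^2 - 8·x, leaving -3·x^2 + 6·x + 14
  leading term -3·x^2: subtract (-3)·g(x) = -3·x^2 + 6·x + 12, leaving 2
The remainder r(x) = 2 ≠ 0 (and deg r < deg g), so g ∤ f, i.e. f ∉ (g).

Final answer: NO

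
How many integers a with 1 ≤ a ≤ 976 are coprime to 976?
480

The number of a ∈ {1, ..., 976} with gcd(a, 976) = 1 is by definition Euler's totient φ(976). φ is multiplicative, with φ(p^e) = p^e − p^(e−1). Factorise 976 = 2^4 · 61. Then
  φ(976) = (2^4 − 2^3) · (61 − 1) = 8 · 60 = 480.
So there are 480 such integers.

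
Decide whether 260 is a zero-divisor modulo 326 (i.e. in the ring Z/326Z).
YES

gcd(260, 326) = 2 > 1, so 260 is not a unit in Z/326Z. In Z/nZ every nonzero non-unit is a zero-divisor: explicitly, take b = 326/gcd = 163 ≠ 0 (mod 326); then 260·163 = 42380 = 130·326, i.e. 260·163 ≡ 0 (mod 326). So 260 is a zero-divisor.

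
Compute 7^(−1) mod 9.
7^(−1) ≡ 4 (mod 9)

Apply the extended Euclidean algorithm to (9, 7), tracking rows (r, s, t) with s·9 + t·7 = r. Each division r_prev = q·r_cur + r_new produces the new row as (previous row) − q·(current row):
  row A: (9, 1, 0)   [1·9 + 0·7 = 9]
  row B: (7, 0, 1)   [0·9 + 1·7 = 7]
  9 = 1·7 + 2   → row C = row A − 1·row B = (2, 1, −1)   [check: 1·9 − 1·7 = 2]
  7 = 3·2 + 1   → row D = row B − 3·row C = (1, −3, 4)   [check: −3·9 + 4·7 = 1]
  2 = 2·1 + 0   → remainder 0, stop. gcd = 1 (last nonzero row D).
The gcd is 1, so 7 is invertible mod 9. The last nonzero row gives −3·9 + 4·7 = 1, so t = 4. So 7^(−1) ≡ 4 (mod 9). Verify: 7 · 4 = 28 ≡ 1 (mod 9). ✓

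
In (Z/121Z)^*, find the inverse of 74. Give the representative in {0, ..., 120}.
74^(−1) ≡ 18 (mod 121)

Apply the extended Euclidean algorithm to (121, 74), tracking rows (r, s, t) with s·121 + t·74 = r. Each division r_prev = q·r_cur + r_new produces the new row as (previous row) − q·(current row):
  row A: (121, 1, 0)   [1·121 + 0·74 = 121]
  row B: (74, 0, 1)   [0·121 + 1·74 = 74]
  121 = 1·74 + 47   → row C = row A − 1·row B = (47, 1, −1)   [check: 1·121 − 1·74 = 47]
  74 = 1·47 + 27   → row D = row B − 1·row C = (27, −1, 2)   [check: −1·121 + 2·74 = 27]
  47 = 1·27 + 20   → row E = row C − 1·row D = (20, 2, −3)   [check: 2·121 − 3·74 = 20]
  27 = 1·20 + 7   → row F = row D − 1·row E = (7, −3, 5)   [check: −3·121 + 5·74 = 7]
  20 = 2·7 + 6   → row G = row E − 2·row F = (6, 8, −13)   [check: 8·121 − 13·74 = 6]
  7 = 1·6 + 1   → row H = row F − 1·row G = (1, −11, 18)   [check: −11·121 + 18·74 = 1]
  6 = 6·1 + 0   → remainder 0, stop. gcd = 1 (last nonzero row H).
The gcd is 1, so 74 is invertible mod 121. The last nonzero row gives −11·121 + 18·74 = 1, so t = 18. So 74^(−1) ≡ 18 (mod 121). Verify: 74 · 18 = 1332 ≡ 1 (mod 121). ✓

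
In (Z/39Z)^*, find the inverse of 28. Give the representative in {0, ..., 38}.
28^(−1) ≡ 7 (mod 39)

Apply the extended Euclidean algorithm to (39, 28), tracking rows (r, s, t) with s·39 + t·28 = r. Each division r_prev = q·r_cur + r_new produces the new row as (previous row) − q·(current row):
  row A: (39, 1, 0)   [1·39 + 0·28 = 39]
  row B: (28, 0, 1)   [0·39 + 1·28 = 28]
  39 = 1·28 + 11   → row C = row A − 1·row B = (11, 1, −1)   [check: 1·39 − 1·28 = 11]
  28 = 2·11 + 6   → row D = row B − 2·row C = (6, −2, 3)   [check: −2·39 + 3·28 = 6]
  11 = 1·6 + 5   → row E = row C − 1·row D = (5, 3, −4)   [check: 3·39 − 4·28 = 5]
  6 = 1·5 + 1   → row F = row D − 1·row E = (1, −5, 7)   [check: −5·39 + 7·28 = 1]
  5 = 5·1 + 0   → remainder 0, stop. gcd = 1 (last nonzero row F).
The gcd is 1, so 28 is invertible mod 39. The last nonzero row gives −5·39 + 7·28 = 1, so t = 7. So 28^(−1) ≡ 7 (mod 39). Verify: 28 · 7 = 196 ≡ 1 (mod 39). ✓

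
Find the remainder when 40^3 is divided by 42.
34

Use repeated squaring. Binary(3) = 11. Walk through the bits of the exponent 3 left-to-right: at each bit after the leading one, square the running value, then multiply by 40 if the bit is 1 (always reducing mod 42):
  bit 1 = 1 (leading): start with 40.
  bit 2 = 1: square 40^2 = 1600 ≡ 4; bit is 1, so multiply 4·40 = 160 ≡ 34 (mod 42).
Final value: 40^3 ≡ 34 (mod 42).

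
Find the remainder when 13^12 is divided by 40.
Use repeated squaring. Binary(12) = 1100. Walk through the bits of the exponent 12 left-to-right: at each bit after the leading one, square the running value, then multiply by 13 if the bit is 1 (always reducing mod 40):
  bit 1 = 1 (leading): start with 13.
  bit 2 = 1: square 13^2 = 169 ≡ 9; bit is 1, so multiply 9·13 = 117 ≡ 37 (mod 40).
  bit 3 = 0: square 37^2 = 1369 ≡ 9 (mod 40).
  bit 4 = 0: square 9^2 = 81 ≡ 1 (mod 40).
Final value: 13^12 ≡ 1 (mod 40).

Final answer: 1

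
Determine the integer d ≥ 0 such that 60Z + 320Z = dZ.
(60, 320) = (20); d = 20

In the PID Z, (a, b) is generated by gcd(a, b). Compute gcd(320, 60) with the extended Euclidean algorithm, tracking rows (r, s, t) with s·320 + t·60 = r:
  row A: (320, 1, 0)   [1·320 + 0·60 = 320]
  row B: (60, 0, 1)   [0·320 + 1·60 = 60]
  320 = 5·60 + 20   → row C = row A − 5·row B = (20, 1, −5)   [check: 1·320 − 5·60 = 20]
  60 = 3·20 + 0   → remainder 0, stop. gcd = 20 (last nonzero row C).
So gcd(60, 320) = 20, with Bézout identity 1·320 − 5·60 = 20. Containment (⊇): the Bézout identity exhibits 20 as an element of (60, 320), giving (20) ⊆ (60, 320). Containment (⊆): since 20 | 60 and 20 | 320 (60 = 20·3, 320 = 20·16), every Z-linear combination of 60 and 320 is divisible by 20, so (60, 320) ⊆ (20). Therefore (60, 320) = (20), d = 20.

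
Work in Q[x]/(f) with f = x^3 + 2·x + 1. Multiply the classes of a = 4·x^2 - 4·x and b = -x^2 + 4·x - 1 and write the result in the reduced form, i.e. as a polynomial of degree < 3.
First multiply in Q[x] without reducing: a · b = -4·x^4 + 20·x^3 - 20·x^2 + 4·x. Now divide by f(x) = x^3 + 2·x + 1, eliminating the leading term at each step:
  leading term -4·x^4: subtract (-4·x)·f(x) = -4·x^4 - 8·x^2 - 4·x, leaving 20·x^3 - 12·x^2 + 8·x
  leading term 20·x^3: subtract (20)·f(x) = 20·x^3 + 40·x + 20, leaving -12·x^2 - 32·x - 20
The degree is now < 3, so this is the remainder. Hence a · b ≡ -12·x^2 - 32·x - 20 in Q[x]/(f).

Final answer: a · b ≡ -12·x^2 - 32·x - 20 (mod f(x))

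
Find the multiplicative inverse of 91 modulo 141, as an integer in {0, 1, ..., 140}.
Apply the extended Euclidean algorithm to (141, 91), tracking rows (r, s, t) with s·141 + t·91 = r. Each division r_prev = q·r_cur + r_new produces the new row as (previous row) − q·(current row):
  row A: (141, 1, 0)   [1·141 + 0·91 = 141]
  row B: (91, 0, 1)   [0·141 + 1·91 = 91]
  141 = 1·91 + 50   → row C = row A − 1·row B = (50, 1, −1)   [check: 1·141 − 1·91 = 50]
  91 = 1·50 + 41   → row D = row B − 1·row C = (41, −1, 2)   [check: −1·141 + 2·91 = 41]
  50 = 1·41 + 9   → row E = row C − 1·row D = (9, 2, −3)   [check: 2·141 − 3·91 = 9]
  41 = 4·9 + 5   → row F = row D − 4·row E = (5, −9, 14)   [check: −9·141 + 14·91 = 5]
  9 = 1·5 + 4   → row G = row E − 1·row F = (4, 11, −17)   [check: 11·141 − 17·91 = 4]
  5 = 1·4 + 1   → row H = row F − 1·row G = (1, −20, 31)   [check: −20·141 + 31·91 = 1]
  4 = 4·1 + 0   → remainder 0, stop. gcd = 1 (last nonzero row H).
The gcd is 1, so 91 is invertible mod 141. The last nonzero row gives −20·141 + 31·91 = 1, so t = 31. So 91^(−1) ≡ 31 (mod 141). Verify: 91 · 31 = 2821 ≡ 1 (mod 141). ✓

Final answer: 91^(−1) ≡ 31 (mod 141)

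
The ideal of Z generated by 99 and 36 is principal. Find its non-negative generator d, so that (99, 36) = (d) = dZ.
(99, 36) = (9); d = 9

In the PID Z, (a, b) is generated by gcd(a, b). Compute gcd(99, 36) with the extended Euclidean algorithm, tracking rows (r, s, t) with s·99 + t·36 = r:
  row A: (99, 1, 0)   [1·99 + 0·36 = 99]
  row B: (36, 0, 1)   [0·99 + 1·36 = 36]
  99 = 2·36 + 27   → row C = row A − 2·row B = (27, 1, −2)   [check: 1·99 − 2·36 = 27]
  36 = 1·27 + 9   → row D = row B − 1·row C = (9, −1, 3)   [check: −1·99 + 3·36 = 9]
  27 = 3·9 + 0   → remainder 0, stop. gcd = 9 (last nonzero row D).
So gcd(99, 36) = 9, with Bézout identity −1·99 + 3·36 = 9. Containment (⊇): the Bézout identity exhibits 9 as an element of (99, 36), giving (9) ⊆ (99, 36). Containment (⊆): since 9 | 99 and 9 | 36 (99 = 9·11, 36 = 9·4), every Z-linear combination of 99 and 36 is divisible by 9, so (99, 36) ⊆ (9). Therefore (99, 36) = (9), d = 9.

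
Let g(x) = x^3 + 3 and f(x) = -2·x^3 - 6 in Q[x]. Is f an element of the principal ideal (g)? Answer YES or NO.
In Q[x] the ideal (g) consists of all multiples of g, so f ∈ (g) iff g | f, i.e. iff the remainder of f on division by g is 0. Divide f by g (g is monic, so eliminate the leading term of the running remainder at each step):
  leading term -2·x^3: subtract (-2)·g(x) = -2·x^3 - 6, leaving 0
The remainder is 0, so f(x) = g(x) · h(x) with h(x) = -2. Hence g | f, i.e. f ∈ (g).

Final answer: YES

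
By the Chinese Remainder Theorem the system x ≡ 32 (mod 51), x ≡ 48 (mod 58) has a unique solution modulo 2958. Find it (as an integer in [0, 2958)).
x ≡ 338 (mod 2958); the representative in [0, 2958) is 338

The moduli 51, 58 are pairwise coprime, so by the CRT there is a unique solution mod 51·58 = 2958.
Solve by successive substitution. Start with x ≡ 32 (mod 51).
  Combine with x ≡ 48 (mod 58): write x = 32 + 51·t and require 32 + 51·t ≡ 48 (mod 58), i.e. 51·t ≡ 48 − 32 ≡ 16 (mod 58). Since 51^(−1) ≡ 33 (mod 58), t ≡ 33·16 ≡ 6 (mod 58). So x ≡ 32 + 51·6 = 338 (mod 2958).
Unique solution in [0, 2958): x = 338.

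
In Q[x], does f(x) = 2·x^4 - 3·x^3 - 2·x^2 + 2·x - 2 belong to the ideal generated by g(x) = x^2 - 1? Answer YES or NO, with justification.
In Q[x] the ideal (g) consists of all multiples of g, so f ∈ (g) iff g | f, i.e. iff the remainder of f on division by g is 0. Divide f by g (g is monic, so eliminate the leading term of the running remainder at each step):
  leading term 2·x^4: subtract (2·x^2)·g(x) = 2·x^4 - 2·x^2, leaving -3·x^3 + 2·x - 2
  leading term -3·x^3: subtract (-3·x)·g(x) = -3·x^3 + 3·x, leaving -x - 2
The remainder r(x) = -x - 2 ≠ 0 (and deg r < deg g), so g ∤ f, i.e. f ∉ (g).

Final answer: NO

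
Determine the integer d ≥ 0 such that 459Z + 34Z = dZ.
(459, 34) = (17); d = 17

In the PID Z, (a, b) is generated by gcd(a, b). Compute gcd(459, 34) with the extended Euclidean algorithm, tracking rows (r, s, t) with s·459 + t·34 = r:
  row A: (459, 1, 0)   [1·459 + 0·34 = 459]
  row B: (34, 0, 1)   [0·459 + 1·34 = 34]
  459 = 13·34 + 17   → row C = row A − 13·row B = (17, 1, −13)   [check: 1·459 − 13·34 = 17]
  34 = 2·17 + 0   → remainder 0, stop. gcd = 17 (last nonzero row C).
So gcd(459, 34) = 17, with Bézout identity 1·459 − 13·34 = 17. Containment (⊇): the Bézout identity exhibits 17 as an element of (459, 34), giving (17) ⊆ (459, 34). Containment (⊆): since 17 | 459 and 17 | 34 (459 = 17·27, 34 = 17·2), every Z-linear combination of 459 and 34 is divisible by 17, so (459, 34) ⊆ (17). Therefore (459, 34) = (17), d = 17.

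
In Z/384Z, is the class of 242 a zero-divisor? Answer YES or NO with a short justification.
gcd(242, 384) = 2 > 1, so 242 is not a unit in Z/384Z. In Z/nZ every nonzero non-unit is a zero-divisor: explicitly, take b = 384/gcd = 192 ≠ 0 (mod 384); then 242·192 = 46464 = 121·384, i.e. 242·192 ≡ 0 (mod 384). So 242 is a zero-divisor.

Final answer: YES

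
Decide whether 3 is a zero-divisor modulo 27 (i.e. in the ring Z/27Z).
gcd(3, 27) = 3 > 1, so 3 is not a unit in Z/27Z. In Z/nZ every nonzero non-unit is a zero-divisor: explicitly, take b = 27/gcd = 9 ≠ 0 (mod 27); then 3·9 = 27 = 1·27, i.e. 3·9 ≡ 0 (mod 27). So 3 is a zero-divisor.

Final answer: YES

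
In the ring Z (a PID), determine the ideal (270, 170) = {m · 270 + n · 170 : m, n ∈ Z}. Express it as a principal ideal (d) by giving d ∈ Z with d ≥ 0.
(270, 170) = (10); d = 10

In the PID Z, (a, b) is generated by gcd(a, b). Compute gcd(270, 170) with the extended Euclidean algorithm, tracking rows (r, s, t) with s·270 + t·170 = r:
  row A: (270, 1, 0)   [1·270 + 0·170 = 270]
  row B: (170, 0, 1)   [0·270 + 1·170 = 170]
  270 = 1·170 + 100   → row C = row A − 1·row B = (100, 1, −1)   [check: 1·270 − 1·170 = 100]
  170 = 1·100 + 70   → row D = row B − 1·row C = (70, −1, 2)   [check: −1·270 + 2·170 = 70]
  100 = 1·70 + 30   → row E = row C − 1·row D = (30, 2, −3)   [check: 2·270 − 3·170 = 30]
  70 = 2·30 + 10   → row F = row D − 2·row E = (10, −5, 8)   [check: −5·270 + 8·170 = 10]
  30 = 3·10 + 0   → remainder 0, stop. gcd = 10 (last nonzero row F).
So gcd(270, 170) = 10, with Bézout identity −5·270 + 8·170 = 10. Containment (⊇): the Bézout identity exhibits 10 as an element of (270, 170), giving (10) ⊆ (270, 170). Containment (⊆): since 10 | 270 and 10 | 170 (270 = 10·27, 170 = 10·17), every Z-linear combination of 270 and 170 is divisible by 10, so (270, 170) ⊆ (10). Therefore (270, 170) = (10), d = 10.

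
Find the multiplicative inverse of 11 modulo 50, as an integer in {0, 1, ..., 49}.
Apply the extended Euclidean algorithm to (50, 11), tracking rows (r, s, t) with s·50 + t·11 = r. Each division r_prev = q·r_cur + r_new produces the new row as (previous row) − q·(current row):
  row A: (50, 1, 0)   [1·50 + 0·11 = 50]
  row B: (11, 0, 1)   [0·50 + 1·11 = 11]
  50 = 4·11 + 6   → row C = row A − 4·row B = (6, 1, −4)   [check: 1·50 − 4·11 = 6]
  11 = 1·6 + 5   → row D = row B − 1·row C = (5, −1, 5)   [check: −1·50 + 5·11 = 5]
  6 = 1·5 + 1   → row E = row C − 1·row D = (1, 2, −9)   [check: 2·50 − 9·11 = 1]
  5 = 5·1 + 0   → remainder 0, stop. gcd = 1 (last nonzero row E).
The gcd is 1, so 11 is invertible mod 50. The last nonzero row gives 2·50 − 9·11 = 1, so t = −9. So 11^(−1) ≡ −9 ≡ 41 (mod 50). Verify: 11 · 41 = 451 ≡ 1 (mod 50). ✓

Final answer: 11^(−1) ≡ 41 (mod 50)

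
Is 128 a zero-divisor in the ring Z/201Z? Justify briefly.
NO

gcd(128, 201) = 1, so 128 is a unit in Z/201Z (it has a multiplicative inverse). A unit cannot be a zero-divisor: if 128·b ≡ 0 then multiplying both sides by 128^(−1) gives b ≡ 0. So 128 is not a zero-divisor.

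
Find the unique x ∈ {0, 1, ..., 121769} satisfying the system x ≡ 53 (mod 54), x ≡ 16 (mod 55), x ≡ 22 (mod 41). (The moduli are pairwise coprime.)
The moduli 54, 55, 41 are pairwise coprime, so by the CRT there is a unique solution mod 54·55·41 = 121770.
Solve by successive substitution. Start with x ≡ 53 (mod 54).
  Combine with x ≡ 16 (mod 55): write x = 53 + 54·t and require 53 + 54·t ≡ 16 (mod 55), i.e. 54·t ≡ 16 − 53 ≡ 18 (mod 55). Since 54^(−1) ≡ 54 (mod 55), t ≡ 54·18 ≡ 37 (mod 55). So x ≡ 53 + 54·37 = 2051 (mod 2970).
  Combine with x ≡ 22 (mod 41): write x = 2051 + 2970·t and require 2051 + 2970·t ≡ 22 (mod 41), i.e. 2970·t ≡ 22 − 2051 ≡ 21 (mod 41). Since 2970^(−1) ≡ 16 (mod 41) (2970 ≡ 18 (mod 41)), t ≡ 16·21 ≡ 8 (mod 41). So x ≡ 2051 + 2970·8 = 25811 (mod 121770).
Unique solution in [0, 121770): x = 25811.

Final answer: x ≡ 25811 (mod 121770); the representative in [0, 121770) is 25811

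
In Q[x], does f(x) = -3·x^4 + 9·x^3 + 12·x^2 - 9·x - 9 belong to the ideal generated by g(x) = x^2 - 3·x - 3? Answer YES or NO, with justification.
YES

In Q[x] the ideal (g) consists of all multiples of g, so f ∈ (g) iff g | f, i.e. iff the remainder of f on division by g is 0. Divide f by g (g is monic, so eliminate the leading term of the running remainder at each step):
  leading term -3·x^4: subtract (-3·x^2)·g(x) = -3·x^4 + 9·x^3 + 9·x^2, leaving 3·x^2 - 9·x - 9
  leading term 3·x^2: subtract (3)·g(x) = 3·x^2 - 9·x - 9, leaving 0
The remainder is 0, so f(x) = g(x) · h(x) with h(x) = 3 - 3·x^2. Hence g | f, i.e. f ∈ (g).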